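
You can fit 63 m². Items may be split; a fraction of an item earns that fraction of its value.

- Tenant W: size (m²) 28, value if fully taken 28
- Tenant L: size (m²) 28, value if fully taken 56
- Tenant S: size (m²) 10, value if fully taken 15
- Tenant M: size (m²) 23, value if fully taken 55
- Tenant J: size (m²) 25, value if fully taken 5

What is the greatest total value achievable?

128

Rank by value-to-size ratio: Tenant M 55/23≈2.39, Tenant L 56/28≈2, Tenant S 15/10≈1.5, Tenant W 28/28≈1, Tenant J 5/25≈0.2.
Tenant M: take in full, 23 m² for value 55 → 40 left.
Take all of Tenant L (28 m², value 56) → 12 m² left.
All 10 m² of Tenant S fit (value 15) → 2 remain.
Only 2 m² remain; take 2/28 of Tenant W for value 28×2/28 = 2.
Total value = 128.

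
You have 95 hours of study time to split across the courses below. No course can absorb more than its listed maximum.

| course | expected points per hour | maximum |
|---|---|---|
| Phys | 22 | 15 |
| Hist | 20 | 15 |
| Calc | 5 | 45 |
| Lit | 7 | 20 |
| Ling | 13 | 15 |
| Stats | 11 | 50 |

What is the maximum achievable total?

1375

Highest expected points per hour first: Phys 22 > Hist 20 > Ling 13 > Stats 11 > Lit 7 > Calc 5.
Phys takes 15 to reach its cap of 15 ; 80 left.
Give Hist 15 to hit its cap of 15 ; 65 left.
Give Ling 15 to hit its cap of 15 ; 50 left.
Give Stats 50 to hit its cap of 50 ; 0 left.
Total = 22×15 + 20×15 + 13×15 + 11×50 = 1375.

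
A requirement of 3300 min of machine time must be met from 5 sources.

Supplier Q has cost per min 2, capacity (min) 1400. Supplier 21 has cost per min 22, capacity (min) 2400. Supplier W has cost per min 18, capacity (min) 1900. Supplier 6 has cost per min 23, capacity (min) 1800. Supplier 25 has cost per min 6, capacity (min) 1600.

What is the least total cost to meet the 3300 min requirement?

Use sources in increasing cost order.
Supplier Q at 2: take all 1400 min — 1900 still needed.
Take 1600 from Supplier 25 at 6 — need 300 more.
Take 300 from Supplier W at 18 to finish.
Supplier 21, Supplier 6: unused.
Cost = 1400×2 + 1600×6 + 300×18 = 17800.

17800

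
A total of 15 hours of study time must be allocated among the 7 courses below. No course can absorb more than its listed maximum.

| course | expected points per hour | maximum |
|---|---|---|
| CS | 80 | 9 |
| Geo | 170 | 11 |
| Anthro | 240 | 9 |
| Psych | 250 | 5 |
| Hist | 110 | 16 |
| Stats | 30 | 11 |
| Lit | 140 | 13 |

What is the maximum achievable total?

3580

Highest expected points per hour first: Psych 250 > Anthro 240 > Geo 170 > Lit 140 > Hist 110 > CS 80 > Stats 30.
Psych takes 5 to reach its cap of 5 ; 10 left.
Anthro takes 9 to reach its cap of 9 ; 1 left.
Only 1 left; Geo takes them to reach 1.
Total = 170×1 + 240×9 + 250×5 = 3580.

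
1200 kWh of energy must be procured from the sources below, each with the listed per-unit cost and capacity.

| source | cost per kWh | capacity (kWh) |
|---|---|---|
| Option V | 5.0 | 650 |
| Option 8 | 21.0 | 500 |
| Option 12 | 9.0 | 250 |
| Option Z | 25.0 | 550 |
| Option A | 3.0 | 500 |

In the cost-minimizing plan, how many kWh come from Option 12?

Fill from the cheapest source first.
Option A at 3.0: take all 500 kWh — 700 still needed.
Option V (5.0): use full 650 — 50 kWh to go.
Option 12 (9.0): take the remaining 50 — done.
Option 8, Option Z: unused.

50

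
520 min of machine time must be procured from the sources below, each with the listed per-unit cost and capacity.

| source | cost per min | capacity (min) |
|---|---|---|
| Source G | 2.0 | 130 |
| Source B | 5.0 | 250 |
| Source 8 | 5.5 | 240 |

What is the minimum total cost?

2280

Use sources in increasing cost order.
Source G (2.0): use full 130 ; 390 min to go.
Source B (5.0): use full 250 ; 140 min to go.
Source 8 at 5.5: take 140 of its 240 ; requirement met.
Cost = 130×2.0 + 250×5.0 + 140×5.5 = 2280.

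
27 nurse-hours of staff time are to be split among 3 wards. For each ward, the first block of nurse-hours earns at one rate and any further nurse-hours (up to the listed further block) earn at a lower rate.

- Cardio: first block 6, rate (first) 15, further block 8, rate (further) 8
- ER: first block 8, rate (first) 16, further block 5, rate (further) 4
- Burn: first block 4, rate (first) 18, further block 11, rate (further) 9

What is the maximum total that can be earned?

Rank every tier by rate: Burn/first 18 > ER/first 16 > Cardio/first 15 > Burn/second 9 > Cardio/second 8 > ER/second 4.
Burn/first (18): +4 — 23 left.
Fill ER first block (8 at 16) — 15 left.
Cardio first at 15: fill all 6 — 9 left.
Burn/second: +9 of 11 at 9; pool empty.
Total = 18×4 + 16×8 + 15×6 + 9×9 = 371.

371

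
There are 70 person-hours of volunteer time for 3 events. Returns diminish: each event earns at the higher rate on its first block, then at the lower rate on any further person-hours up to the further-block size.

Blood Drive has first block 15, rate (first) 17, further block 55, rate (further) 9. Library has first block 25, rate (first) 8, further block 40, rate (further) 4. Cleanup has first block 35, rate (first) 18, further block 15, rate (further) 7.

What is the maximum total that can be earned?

Order all 6 blocks by rate: Cleanup/tier1 18 > Blood Drive/tier1 17 > Blood Drive/tier2 9 > Library/tier1 8 > Cleanup/tier2 7 > Library/tier2 4.
Cleanup/tier1 (18): +35 → 35 left.
Fill Blood Drive tier1 block (15 at 17) → 20 left.
20 remain; put them into Blood Drive tier2 at 9.
Total = 18×35 + 17×15 + 9×20 = 1065.

1065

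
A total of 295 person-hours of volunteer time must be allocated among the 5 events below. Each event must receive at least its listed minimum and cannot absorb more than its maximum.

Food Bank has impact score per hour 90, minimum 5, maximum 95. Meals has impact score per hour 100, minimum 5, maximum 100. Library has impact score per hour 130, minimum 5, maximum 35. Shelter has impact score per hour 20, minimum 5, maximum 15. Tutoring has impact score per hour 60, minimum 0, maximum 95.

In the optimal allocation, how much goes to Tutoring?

60

Meeting every minimum uses 5+5+5+5+0 = 20 person-hours, leaving 275.
Order the events by impact score per hour: Library 130 > Meals 100 > Food Bank 90 > Tutoring 60 > Shelter 20.
Give Library 30 more to hit its cap of 35 → 245 left.
Give Meals 95 more to hit its cap of 100 → 150 left.
Food Bank: +90 to 95 (cap) → 60 left.
Tutoring has room for 95 more but only 60 remain, so it gets 60.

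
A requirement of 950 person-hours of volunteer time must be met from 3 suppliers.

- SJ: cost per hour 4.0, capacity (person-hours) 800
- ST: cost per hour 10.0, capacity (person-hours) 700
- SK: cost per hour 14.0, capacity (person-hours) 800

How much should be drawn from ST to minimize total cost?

150

Use suppliers in increasing cost order.
Take 800 from SJ at 4.0 — need 150 more.
Take 150 from ST at 10.0 to finish.
SK: unused.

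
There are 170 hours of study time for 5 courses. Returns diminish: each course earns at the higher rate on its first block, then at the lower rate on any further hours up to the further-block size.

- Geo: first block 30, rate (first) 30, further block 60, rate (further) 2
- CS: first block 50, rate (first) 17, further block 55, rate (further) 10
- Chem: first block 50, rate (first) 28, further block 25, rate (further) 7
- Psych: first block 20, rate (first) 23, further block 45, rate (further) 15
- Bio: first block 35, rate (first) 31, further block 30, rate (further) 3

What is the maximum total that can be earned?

Treat each block as its own option and order by rate: Bio/first 31 > Geo/first 30 > Chem/first 28 > Psych/first 23 > CS/first 17 > Psych/second 15 > CS/second 10 > Chem/second 7 > Bio/second 3 > Geo/second 2.
Fill Bio first block (35 at 31) ; 135 left.
Geo first at 30: fill all 30 ; 105 left.
Chem/first (28): +50 ; 55 left.
Psych/first (23): +20 ; 35 left.
35 remain; put them into CS first at 17.
Total = 31×35 + 30×30 + 28×50 + 23×20 + 17×35 = 4440.

4440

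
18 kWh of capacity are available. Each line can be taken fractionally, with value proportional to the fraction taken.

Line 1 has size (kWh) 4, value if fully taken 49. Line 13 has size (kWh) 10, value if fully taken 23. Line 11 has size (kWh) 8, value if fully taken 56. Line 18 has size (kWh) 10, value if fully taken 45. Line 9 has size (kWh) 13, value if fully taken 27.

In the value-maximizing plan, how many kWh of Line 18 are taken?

6

Sort by value density: Line 1 49/4≈12.2, Line 11 56/8≈7, Line 18 45/10≈4.5, Line 13 23/10≈2.3, Line 9 27/13≈2.08.
All 4 kWh of Line 1 fit (value 49) — 14 remain.
All 8 kWh of Line 11 fit (value 56) — 6 remain.
6 kWh left: a 6/10 share of Line 18 gives 45×6/10 = 27.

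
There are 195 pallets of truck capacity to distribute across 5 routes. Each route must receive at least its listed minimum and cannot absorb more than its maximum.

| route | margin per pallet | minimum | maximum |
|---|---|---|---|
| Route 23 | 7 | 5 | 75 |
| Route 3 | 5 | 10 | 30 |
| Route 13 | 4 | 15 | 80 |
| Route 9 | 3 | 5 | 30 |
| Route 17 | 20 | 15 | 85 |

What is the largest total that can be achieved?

2375

Meeting every minimum uses 5+10+15+5+15 = 50 pallets, leaving 145.
Rank by margin per pallet: Route 17 20 > Route 23 7 > Route 3 5 > Route 13 4 > Route 9 3.
Route 17: +70 to 85 (cap) ; 75 left.
Route 23 takes 70 more to reach its cap of 75 ; 5 left.
Route 3 has room for 20 more but only 5 remain, so it gets 15.
Total = 7×75 + 5×15 + 4×15 + 3×5 + 20×85 = 2375.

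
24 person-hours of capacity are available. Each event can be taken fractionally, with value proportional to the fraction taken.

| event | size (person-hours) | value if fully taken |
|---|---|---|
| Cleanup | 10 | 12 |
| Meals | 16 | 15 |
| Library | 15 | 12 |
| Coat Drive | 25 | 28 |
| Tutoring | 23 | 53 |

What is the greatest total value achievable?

54.2

Rank by value-to-size ratio: Tutoring 53/23≈2.3, Cleanup 12/10≈1.2, Coat Drive 28/25≈1.12, Meals 15/16≈0.938, Library 12/15≈0.8.
Tutoring: take in full, 23 person-hours for value 53 — 1 left.
Fill the last 1 person-hours with part of Cleanup: 1/10 of it earns 1.2.
Total value = 54.2.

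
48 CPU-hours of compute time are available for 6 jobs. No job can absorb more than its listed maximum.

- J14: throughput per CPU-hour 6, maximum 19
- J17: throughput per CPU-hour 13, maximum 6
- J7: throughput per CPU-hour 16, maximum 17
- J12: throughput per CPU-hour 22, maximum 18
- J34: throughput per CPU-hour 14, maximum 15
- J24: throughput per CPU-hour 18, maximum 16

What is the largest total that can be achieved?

Order the jobs by throughput per CPU-hour: J12 22 > J24 18 > J7 16 > J34 14 > J17 13 > J14 6.
J12: +18 to 18 (cap) → 30 left.
Give J24 16 to hit its cap of 16 → 14 left.
J7: +14 (room for 17) → 14. Pool exhausted.
Total = 16×14 + 22×18 + 18×16 = 908.

908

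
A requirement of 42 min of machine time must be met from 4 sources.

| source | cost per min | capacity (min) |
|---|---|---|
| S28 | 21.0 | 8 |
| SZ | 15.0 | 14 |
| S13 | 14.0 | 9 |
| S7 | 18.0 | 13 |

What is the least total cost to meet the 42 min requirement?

Use sources in increasing cost order.
S13 at 14.0: take all 9 min → 33 still needed.
SZ at 15.0: take all 14 min → 19 still needed.
Take 13 from S7 at 18.0 → need 6 more.
Take 6 from S28 at 21.0 to finish.
Cost = 9×14.0 + 14×15.0 + 13×18.0 + 6×21.0 = 696.

696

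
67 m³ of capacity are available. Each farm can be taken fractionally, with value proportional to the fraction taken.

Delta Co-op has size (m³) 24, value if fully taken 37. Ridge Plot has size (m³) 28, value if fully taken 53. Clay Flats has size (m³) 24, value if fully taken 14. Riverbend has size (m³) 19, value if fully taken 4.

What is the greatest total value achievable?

Rank by value-to-size ratio: Ridge Plot 53/28≈1.89, Delta Co-op 37/24≈1.54, Clay Flats 14/24≈0.583, Riverbend 4/19≈0.211.
Take all of Ridge Plot (28 m³, value 53) → 39 m³ left.
Delta Co-op: take in full, 24 m³ for value 37 → 15 left.
15 m³ left: a 15/24 share of Clay Flats gives 14×15/24 = 8.75.
Total value = 98.75.

98.75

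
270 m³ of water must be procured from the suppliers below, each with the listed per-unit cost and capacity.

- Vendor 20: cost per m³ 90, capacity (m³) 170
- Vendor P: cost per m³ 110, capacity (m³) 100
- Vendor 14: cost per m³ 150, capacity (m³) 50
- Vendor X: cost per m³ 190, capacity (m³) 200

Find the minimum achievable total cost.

Fill from the cheapest supplier first.
Take 170 from Vendor 20 at 90 — need 100 more.
Vendor P at 110: take all 100 m³ — 0 still needed.
Vendor 14, Vendor X: unused.
Cost = 170×90 + 100×110 = 26300.

26300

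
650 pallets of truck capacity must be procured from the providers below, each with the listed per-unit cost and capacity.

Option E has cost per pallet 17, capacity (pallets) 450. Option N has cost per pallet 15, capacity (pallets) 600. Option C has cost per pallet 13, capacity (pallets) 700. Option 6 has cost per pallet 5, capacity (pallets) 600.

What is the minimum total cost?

3650

Cheapest first:
Take 600 from Option 6 at 5 → need 50 more.
Take 50 from Option C at 13 to finish.
Option N, Option E: unused.
Cost = 600×5 + 50×13 = 3650.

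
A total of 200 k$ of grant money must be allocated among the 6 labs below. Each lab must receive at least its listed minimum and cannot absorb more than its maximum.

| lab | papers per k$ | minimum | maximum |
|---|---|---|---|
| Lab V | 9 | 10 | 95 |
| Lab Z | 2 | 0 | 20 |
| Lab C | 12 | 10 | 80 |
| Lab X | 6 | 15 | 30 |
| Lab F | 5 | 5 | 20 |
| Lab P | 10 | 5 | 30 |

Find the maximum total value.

Meeting every minimum uses 10+0+10+15+5+5 = 45 k$, leaving 155.
Order the labs by papers per k$: Lab C 12 > Lab P 10 > Lab V 9 > Lab X 6 > Lab F 5 > Lab Z 2.
Lab C: +70 to 80 (cap) → 85 left.
Give Lab P 25 more to hit its cap of 30 → 60 left.
Lab V has room for 85 more but only 60 remain, so it gets 70.
Total = 9×70 + 12×80 + 6×15 + 5×5 + 10×30 = 2005.

2005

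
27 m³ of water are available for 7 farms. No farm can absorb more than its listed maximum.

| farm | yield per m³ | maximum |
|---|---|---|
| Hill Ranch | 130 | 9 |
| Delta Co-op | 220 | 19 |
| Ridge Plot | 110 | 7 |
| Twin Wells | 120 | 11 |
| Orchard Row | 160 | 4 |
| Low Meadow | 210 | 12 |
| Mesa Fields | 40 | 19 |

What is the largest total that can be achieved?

5860

Order the farms by yield per m³: Delta Co-op 220 > Low Meadow 210 > Orchard Row 160 > Hill Ranch 130 > Twin Wells 120 > Ridge Plot 110 > Mesa Fields 40.
Give Delta Co-op 19 to hit its cap of 19 ; 8 left.
Only 8 left; Low Meadow takes them to reach 8.
Total = 220×19 + 210×8 = 5860.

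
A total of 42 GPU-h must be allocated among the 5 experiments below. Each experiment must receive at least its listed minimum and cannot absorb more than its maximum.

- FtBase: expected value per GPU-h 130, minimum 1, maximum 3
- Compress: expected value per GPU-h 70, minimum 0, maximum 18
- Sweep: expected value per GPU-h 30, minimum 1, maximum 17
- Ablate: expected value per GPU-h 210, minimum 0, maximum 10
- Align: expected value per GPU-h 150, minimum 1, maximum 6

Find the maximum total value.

Meeting every minimum uses 1+0+1+0+1 = 3 GPU-h, leaving 39.
Order the experiments by expected value per GPU-h: Ablate 210 > Align 150 > FtBase 130 > Compress 70 > Sweep 30.
Ablate: +10 to 10 (cap) → 29 left.
Align takes 5 more to reach its cap of 6 → 24 left.
FtBase takes 2 more to reach its cap of 3 → 22 left.
Compress takes 18 more to reach its cap of 18 → 4 left.
Only 4 left; Sweep takes them to reach 5.
Total = 130×3 + 70×18 + 30×5 + 210×10 + 150×6 = 4800.

4800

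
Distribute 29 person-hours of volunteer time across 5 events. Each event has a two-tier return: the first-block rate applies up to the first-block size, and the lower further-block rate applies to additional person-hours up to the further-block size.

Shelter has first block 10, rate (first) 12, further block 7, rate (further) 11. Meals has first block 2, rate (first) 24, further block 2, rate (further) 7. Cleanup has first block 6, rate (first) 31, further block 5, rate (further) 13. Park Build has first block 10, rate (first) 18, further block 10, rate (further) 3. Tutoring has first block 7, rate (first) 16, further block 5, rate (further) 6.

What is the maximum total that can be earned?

Rank every tier by rate: Cleanup/T1 31 > Meals/T1 24 > Park Build/T1 18 > Tutoring/T1 16 > Cleanup/T2 13 > Shelter/T1 12 > Shelter/T2 11 > Meals/T2 7 > Tutoring/T2 6 > Park Build/T2 3.
Cleanup T1 at 31: fill all 6 — 23 left.
Meals T1 at 24: fill all 2 — 21 left.
Fill Park Build T1 block (10 at 18) — 11 left.
Tutoring T1 at 16: fill all 7 — 4 left.
Cleanup/T2: +4 of 5 at 13; pool empty.
Total = 31×6 + 24×2 + 18×10 + 16×7 + 13×4 = 578.

578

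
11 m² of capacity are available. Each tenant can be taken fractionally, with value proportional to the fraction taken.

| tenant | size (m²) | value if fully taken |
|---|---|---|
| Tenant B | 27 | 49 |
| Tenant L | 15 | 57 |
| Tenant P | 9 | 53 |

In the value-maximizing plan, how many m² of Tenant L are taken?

2

Sort by value density: Tenant P 53/9≈5.89, Tenant L 57/15≈3.8, Tenant B 49/27≈1.81.
Tenant P: take in full, 9 m² for value 53 ; 2 left.
Only 2 m² remain; take 2/15 of Tenant L for value 57×2/15 = 7.6.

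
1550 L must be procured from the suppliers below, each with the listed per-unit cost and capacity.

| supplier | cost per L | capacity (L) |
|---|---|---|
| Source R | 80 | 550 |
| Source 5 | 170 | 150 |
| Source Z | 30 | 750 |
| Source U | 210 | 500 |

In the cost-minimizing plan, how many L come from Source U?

Fill from the cheapest supplier first.
Take 750 from Source Z at 30 — need 800 more.
Source R at 80: take all 550 L — 250 still needed.
Source 5 at 170: take all 150 L — 100 still needed.
Take 100 from Source U at 210 to finish.

100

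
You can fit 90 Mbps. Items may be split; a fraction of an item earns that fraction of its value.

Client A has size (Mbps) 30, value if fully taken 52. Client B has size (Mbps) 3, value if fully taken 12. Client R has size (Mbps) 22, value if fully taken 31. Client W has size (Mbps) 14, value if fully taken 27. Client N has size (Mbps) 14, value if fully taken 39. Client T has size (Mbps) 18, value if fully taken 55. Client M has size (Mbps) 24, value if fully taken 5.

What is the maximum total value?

Best value per unit of size first: Client B 12/3≈4, Client T 55/18≈3.06, Client N 39/14≈2.79, Client W 27/14≈1.93, Client A 52/30≈1.73, Client R 31/22≈1.41, Client M 5/24≈0.208.
All 3 Mbps of Client B fit (value 12) → 87 remain.
Take all of Client T (18 Mbps, value 55) → 69 Mbps left.
All 14 Mbps of Client N fit (value 39) → 55 remain.
Client W: take in full, 14 Mbps for value 27 → 41 left.
All 30 Mbps of Client A fit (value 52) → 11 remain.
11 Mbps left: a 11/22 share of Client R gives 31×11/22 = 15.5.
Total value = 200.5.

200.5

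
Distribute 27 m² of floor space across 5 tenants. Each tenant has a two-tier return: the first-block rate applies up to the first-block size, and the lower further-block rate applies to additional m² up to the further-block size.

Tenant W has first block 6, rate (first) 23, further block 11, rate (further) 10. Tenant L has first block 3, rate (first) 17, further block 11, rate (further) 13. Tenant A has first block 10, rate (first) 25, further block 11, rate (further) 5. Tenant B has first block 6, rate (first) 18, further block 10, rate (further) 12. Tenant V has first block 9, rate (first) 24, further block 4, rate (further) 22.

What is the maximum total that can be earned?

648

Treat each block as its own option and order by rate: Tenant A/tier1 25 > Tenant V/tier1 24 > Tenant W/tier1 23 > Tenant V/tier2 22 > Tenant B/tier1 18 > Tenant L/tier1 17 > Tenant L/tier2 13 > Tenant B/tier2 12 > Tenant W/tier2 10 > Tenant A/tier2 5.
Tenant A tier1 at 25: fill all 10 — 17 left.
Fill Tenant V tier1 block (9 at 24) — 8 left.
Tenant W/tier1 (23): +6 — 2 left.
Tenant V tier2 at 22: only 2 left, fill 2.
Total = 25×10 + 24×9 + 23×6 + 22×2 = 648.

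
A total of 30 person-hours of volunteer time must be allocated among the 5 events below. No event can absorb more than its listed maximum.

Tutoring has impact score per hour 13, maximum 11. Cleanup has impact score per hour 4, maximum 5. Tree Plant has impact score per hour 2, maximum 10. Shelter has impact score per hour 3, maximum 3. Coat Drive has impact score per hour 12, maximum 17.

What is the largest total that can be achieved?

Order the events by impact score per hour: Tutoring 13 > Coat Drive 12 > Cleanup 4 > Shelter 3 > Tree Plant 2.
Tutoring takes 11 to reach its cap of 11 — 19 left.
Give Coat Drive 17 to hit its cap of 17 — 2 left.
Cleanup has room for 5 but only 2 remain, so it gets 2.
Total = 13×11 + 4×2 + 12×17 = 355.

355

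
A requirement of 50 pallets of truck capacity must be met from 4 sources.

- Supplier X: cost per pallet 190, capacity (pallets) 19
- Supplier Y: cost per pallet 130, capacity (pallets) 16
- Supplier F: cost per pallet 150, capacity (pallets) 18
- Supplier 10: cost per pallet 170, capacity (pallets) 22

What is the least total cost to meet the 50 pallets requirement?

7500

Use sources in increasing cost order.
Take 16 from Supplier Y at 130 → need 34 more.
Supplier F (150): use full 18 → 16 pallets to go.
Supplier 10 (170): take the remaining 16 → done.
Supplier X: unused.
Cost = 16×130 + 18×150 + 16×170 = 7500.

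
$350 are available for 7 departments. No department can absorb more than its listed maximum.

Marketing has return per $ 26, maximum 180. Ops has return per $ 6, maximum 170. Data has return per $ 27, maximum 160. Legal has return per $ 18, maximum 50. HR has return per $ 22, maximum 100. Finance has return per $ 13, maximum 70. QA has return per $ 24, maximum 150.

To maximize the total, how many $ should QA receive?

10

Highest return per $ first: Data 27 > Marketing 26 > QA 24 > HR 22 > Legal 18 > Finance 13 > Ops 6.
Data takes 160 to reach its cap of 160 → 190 left.
Marketing: +180 to 180 (cap) → 10 left.
QA has room for 150 but only 10 remain, so it gets 10.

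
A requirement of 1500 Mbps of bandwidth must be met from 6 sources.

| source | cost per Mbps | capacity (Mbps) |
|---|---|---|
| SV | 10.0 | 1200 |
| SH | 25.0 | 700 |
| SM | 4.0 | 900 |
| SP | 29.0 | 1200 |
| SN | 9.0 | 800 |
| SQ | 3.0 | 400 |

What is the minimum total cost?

Fill from the cheapest source first.
Take 400 from SQ at 3.0 ; need 1100 more.
SM (4.0): use full 900 ; 200 Mbps to go.
SN at 9.0: take 200 of its 800 ; requirement met.
SV, SH, SP: unused.
Cost = 400×3.0 + 900×4.0 + 200×9.0 = 6600.

6600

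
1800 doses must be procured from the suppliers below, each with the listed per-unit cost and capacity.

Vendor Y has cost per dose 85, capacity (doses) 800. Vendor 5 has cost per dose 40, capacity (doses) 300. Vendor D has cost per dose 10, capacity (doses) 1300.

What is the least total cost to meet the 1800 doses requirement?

42000

Fill from the cheapest supplier first.
Take 1300 from Vendor D at 10 — need 500 more.
Vendor 5 at 40: take all 300 doses — 200 still needed.
Vendor Y (85): take the remaining 200 — done.
Cost = 1300×10 + 300×40 + 200×85 = 42000.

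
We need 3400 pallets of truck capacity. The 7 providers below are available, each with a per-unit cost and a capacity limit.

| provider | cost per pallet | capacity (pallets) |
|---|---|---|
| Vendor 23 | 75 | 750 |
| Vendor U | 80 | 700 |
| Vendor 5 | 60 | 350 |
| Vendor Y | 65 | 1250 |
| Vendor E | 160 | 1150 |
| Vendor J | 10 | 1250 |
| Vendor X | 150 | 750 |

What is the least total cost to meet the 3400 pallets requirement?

Use providers in increasing cost order.
Take 1250 from Vendor J at 10 ; need 2150 more.
Vendor 5 (60): use full 350 ; 1800 pallets to go.
Vendor Y (65): use full 1250 ; 550 pallets to go.
Vendor 23 (75): take the remaining 550 ; done.
Vendor U, Vendor X, Vendor E: unused.
Cost = 1250×10 + 350×60 + 1250×65 + 550×75 = 156000.

156000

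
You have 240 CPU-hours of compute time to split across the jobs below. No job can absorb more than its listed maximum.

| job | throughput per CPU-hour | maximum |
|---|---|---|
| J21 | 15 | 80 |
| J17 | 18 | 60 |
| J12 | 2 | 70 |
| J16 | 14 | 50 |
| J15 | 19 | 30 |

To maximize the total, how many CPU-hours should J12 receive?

20

Order the jobs by throughput per CPU-hour: J15 19 > J17 18 > J21 15 > J16 14 > J12 2.
J15 takes 30 to reach its cap of 30 → 210 left.
J17: +60 to 60 (cap) → 150 left.
J21 takes 80 to reach its cap of 80 → 70 left.
J16: +50 to 50 (cap) → 20 left.
J12 has room for 70 but only 20 remain, so it gets 20.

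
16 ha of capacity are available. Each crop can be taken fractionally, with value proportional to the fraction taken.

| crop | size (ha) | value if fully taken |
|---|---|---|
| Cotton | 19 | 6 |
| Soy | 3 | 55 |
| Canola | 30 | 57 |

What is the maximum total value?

Rank by value-to-size ratio: Soy 55/3≈18.3, Canola 57/30≈1.9, Cotton 6/19≈0.316.
Soy: take in full, 3 ha for value 55 → 13 left.
Fill the last 13 ha with part of Canola: 13/30 of it earns 24.7.
Total value = 79.7.

79.7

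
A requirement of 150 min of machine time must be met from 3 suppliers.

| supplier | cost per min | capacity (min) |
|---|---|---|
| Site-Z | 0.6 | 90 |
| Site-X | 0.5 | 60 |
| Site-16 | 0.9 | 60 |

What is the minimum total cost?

84

Use suppliers in increasing cost order.
Site-X at 0.5: take all 60 min — 90 still needed.
Site-Z at 0.6: take all 90 min — 0 still needed.
Site-16: unused.
Cost = 60×0.5 + 90×0.6 = 84.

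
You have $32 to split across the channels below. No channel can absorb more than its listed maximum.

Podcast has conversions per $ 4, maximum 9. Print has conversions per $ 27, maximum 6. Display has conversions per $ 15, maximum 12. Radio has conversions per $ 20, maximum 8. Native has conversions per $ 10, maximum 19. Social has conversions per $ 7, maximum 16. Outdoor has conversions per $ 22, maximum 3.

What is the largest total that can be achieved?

598

Order the channels by conversions per $: Print 27 > Outdoor 22 > Radio 20 > Display 15 > Native 10 > Social 7 > Podcast 4.
Print takes 6 to reach its cap of 6 → 26 left.
Outdoor: +3 to 3 (cap) → 23 left.
Radio takes 8 to reach its cap of 8 → 15 left.
Display takes 12 to reach its cap of 12 → 3 left.
Native: +3 (room for 19) → 3. Pool exhausted.
Total = 27×6 + 15×12 + 20×8 + 10×3 + 22×3 = 598.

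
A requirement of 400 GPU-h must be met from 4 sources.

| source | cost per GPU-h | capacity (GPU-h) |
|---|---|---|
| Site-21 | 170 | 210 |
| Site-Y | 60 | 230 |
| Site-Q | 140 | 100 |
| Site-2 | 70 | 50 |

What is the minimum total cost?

Use sources in increasing cost order.
Site-Y (60): use full 230 ; 170 GPU-h to go.
Site-2 (70): use full 50 ; 120 GPU-h to go.
Take 100 from Site-Q at 140 ; need 20 more.
Site-21 at 170: take 20 of its 210 ; requirement met.
Cost = 230×60 + 50×70 + 100×140 + 20×170 = 34700.

34700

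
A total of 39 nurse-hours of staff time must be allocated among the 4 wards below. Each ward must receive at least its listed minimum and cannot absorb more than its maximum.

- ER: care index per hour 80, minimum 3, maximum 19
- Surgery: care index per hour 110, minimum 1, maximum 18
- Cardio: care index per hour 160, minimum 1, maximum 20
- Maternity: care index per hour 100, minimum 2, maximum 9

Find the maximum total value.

Meeting every minimum uses 3+1+1+2 = 7 nurse-hours, leaving 32.
Order the wards by care index per hour: Cardio 160 > Surgery 110 > Maternity 100 > ER 80.
Give Cardio 19 more to hit its cap of 20 ; 13 left.
Only 13 left; Surgery takes them to reach 14.
Total = 80×3 + 110×14 + 160×20 + 100×2 = 5180.

5180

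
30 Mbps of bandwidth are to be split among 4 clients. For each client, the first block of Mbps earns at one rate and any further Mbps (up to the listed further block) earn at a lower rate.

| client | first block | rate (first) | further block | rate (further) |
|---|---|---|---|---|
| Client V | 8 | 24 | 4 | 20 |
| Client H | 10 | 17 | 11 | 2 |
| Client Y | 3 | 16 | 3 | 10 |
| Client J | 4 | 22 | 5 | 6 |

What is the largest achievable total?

588

Treat each block as its own option and order by rate: Client V/first 24 > Client J/first 22 > Client V/second 20 > Client H/first 17 > Client Y/first 16 > Client Y/second 10 > Client J/second 6 > Client H/second 2.
Client V/first (24): +8 ; 22 left.
Client J first at 22: fill all 4 ; 18 left.
Client V second at 20: fill all 4 ; 14 left.
Client H first at 17: fill all 10 ; 4 left.
Fill Client Y first block (3 at 16) ; 1 left.
Client Y/second: +1 of 3 at 10; pool empty.
Total = 24×8 + 22×4 + 20×4 + 17×10 + 16×3 + 10×1 = 588.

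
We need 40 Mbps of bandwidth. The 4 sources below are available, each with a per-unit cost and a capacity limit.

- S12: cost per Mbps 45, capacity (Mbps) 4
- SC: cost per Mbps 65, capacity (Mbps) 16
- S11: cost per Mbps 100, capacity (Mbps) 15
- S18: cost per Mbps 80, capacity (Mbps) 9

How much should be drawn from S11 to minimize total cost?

Use sources in increasing cost order.
S12 at 45: take all 4 Mbps ; 36 still needed.
SC (65): use full 16 ; 20 Mbps to go.
Take 9 from S18 at 80 ; need 11 more.
Take 11 from S11 at 100 to finish.

11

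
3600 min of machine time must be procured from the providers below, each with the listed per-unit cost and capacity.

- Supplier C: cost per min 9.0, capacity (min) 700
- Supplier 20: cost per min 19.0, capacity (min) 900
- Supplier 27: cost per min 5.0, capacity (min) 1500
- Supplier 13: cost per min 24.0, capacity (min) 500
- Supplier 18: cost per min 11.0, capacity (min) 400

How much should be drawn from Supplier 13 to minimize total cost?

Cheapest first:
Supplier 27 (5.0): use full 1500 ; 2100 min to go.
Take 700 from Supplier C at 9.0 ; need 1400 more.
Take 400 from Supplier 18 at 11.0 ; need 1000 more.
Take 900 from Supplier 20 at 19.0 ; need 100 more.
Take 100 from Supplier 13 at 24.0 to finish.

100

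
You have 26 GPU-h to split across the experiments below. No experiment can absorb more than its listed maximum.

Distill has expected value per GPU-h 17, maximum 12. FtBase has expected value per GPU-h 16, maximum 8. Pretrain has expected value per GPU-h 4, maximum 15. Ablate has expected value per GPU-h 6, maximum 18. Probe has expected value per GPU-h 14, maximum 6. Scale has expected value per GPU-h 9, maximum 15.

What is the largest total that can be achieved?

416

Order the experiments by expected value per GPU-h: Distill 17 > FtBase 16 > Probe 14 > Scale 9 > Ablate 6 > Pretrain 4.
Give Distill 12 to hit its cap of 12 — 14 left.
FtBase: +8 to 8 (cap) — 6 left.
Give Probe 6 to hit its cap of 6 — 0 left.
Total = 17×12 + 16×8 + 14×6 = 416.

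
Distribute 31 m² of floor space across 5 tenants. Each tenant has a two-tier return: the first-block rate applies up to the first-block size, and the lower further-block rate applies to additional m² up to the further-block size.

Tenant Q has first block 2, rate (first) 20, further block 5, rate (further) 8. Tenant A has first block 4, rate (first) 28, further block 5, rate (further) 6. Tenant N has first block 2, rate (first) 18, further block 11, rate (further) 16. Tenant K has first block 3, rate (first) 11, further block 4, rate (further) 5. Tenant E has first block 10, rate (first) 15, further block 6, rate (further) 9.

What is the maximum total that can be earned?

Rank every tier by rate: Tenant A/T1 28 > Tenant Q/T1 20 > Tenant N/T1 18 > Tenant N/T2 16 > Tenant E/T1 15 > Tenant K/T1 11 > Tenant E/T2 9 > Tenant Q/T2 8 > Tenant A/T2 6 > Tenant K/T2 5.
Tenant A/T1 (28): +4 — 27 left.
Tenant Q T1 at 20: fill all 2 — 25 left.
Tenant N/T1 (18): +2 — 23 left.
Tenant N T2 at 16: fill all 11 — 12 left.
Tenant E T1 at 15: fill all 10 — 2 left.
Tenant K T1 at 11: only 2 left, fill 2.
Total = 28×4 + 20×2 + 18×2 + 16×11 + 15×10 + 11×2 = 536.

536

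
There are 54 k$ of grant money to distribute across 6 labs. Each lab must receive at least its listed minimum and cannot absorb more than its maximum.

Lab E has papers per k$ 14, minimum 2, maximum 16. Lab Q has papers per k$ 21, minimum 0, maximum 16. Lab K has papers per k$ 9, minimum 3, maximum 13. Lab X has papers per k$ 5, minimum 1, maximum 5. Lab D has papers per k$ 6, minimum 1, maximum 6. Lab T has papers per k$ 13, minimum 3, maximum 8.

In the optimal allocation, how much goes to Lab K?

12

Meeting every minimum uses 2+0+3+1+1+3 = 10 k$, leaving 44.
Order the labs by papers per k$: Lab Q 21 > Lab E 14 > Lab T 13 > Lab K 9 > Lab D 6 > Lab X 5.
Lab Q takes 16 more to reach its cap of 16 ; 28 left.
Lab E takes 14 more to reach its cap of 16 ; 14 left.
Lab T takes 5 more to reach its cap of 8 ; 9 left.
Lab K has room for 10 more but only 9 remain, so it gets 12.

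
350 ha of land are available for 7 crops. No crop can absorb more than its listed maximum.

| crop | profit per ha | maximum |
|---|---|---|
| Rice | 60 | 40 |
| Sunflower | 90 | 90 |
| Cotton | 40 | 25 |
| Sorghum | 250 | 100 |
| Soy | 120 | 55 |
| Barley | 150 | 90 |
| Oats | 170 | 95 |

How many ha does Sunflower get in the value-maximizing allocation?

10

Highest profit per ha first: Sorghum 250 > Oats 170 > Barley 150 > Soy 120 > Sunflower 90 > Rice 60 > Cotton 40.
Sorghum: +100 to 100 (cap) ; 250 left.
Oats takes 95 to reach its cap of 95 ; 155 left.
Give Barley 90 to hit its cap of 90 ; 65 left.
Give Soy 55 to hit its cap of 55 ; 10 left.
Sunflower: +10 (room for 90) → 10. Pool exhausted.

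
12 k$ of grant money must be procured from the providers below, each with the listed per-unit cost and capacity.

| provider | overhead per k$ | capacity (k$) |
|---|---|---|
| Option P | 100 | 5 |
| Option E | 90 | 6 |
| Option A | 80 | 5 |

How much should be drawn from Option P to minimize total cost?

Fill from the cheapest provider first.
Take 5 from Option A at 80 — need 7 more.
Take 6 from Option E at 90 — need 1 more.
Take 1 from Option P at 100 to finish.

1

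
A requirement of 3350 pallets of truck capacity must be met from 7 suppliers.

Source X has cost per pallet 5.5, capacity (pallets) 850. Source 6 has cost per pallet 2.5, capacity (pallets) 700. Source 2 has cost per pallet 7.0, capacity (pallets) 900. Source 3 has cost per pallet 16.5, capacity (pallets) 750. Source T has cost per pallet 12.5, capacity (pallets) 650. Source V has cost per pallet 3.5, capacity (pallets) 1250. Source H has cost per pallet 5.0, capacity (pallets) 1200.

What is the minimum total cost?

Cheapest first:
Source 6 at 2.5: take all 700 pallets ; 2650 still needed.
Take 1250 from Source V at 3.5 ; need 1400 more.
Source H (5.0): use full 1200 ; 200 pallets to go.
Source X (5.5): take the remaining 200 ; done.
Source 2, Source T, Source 3: unused.
Cost = 700×2.5 + 1250×3.5 + 1200×5.0 + 200×5.5 = 13225.

13225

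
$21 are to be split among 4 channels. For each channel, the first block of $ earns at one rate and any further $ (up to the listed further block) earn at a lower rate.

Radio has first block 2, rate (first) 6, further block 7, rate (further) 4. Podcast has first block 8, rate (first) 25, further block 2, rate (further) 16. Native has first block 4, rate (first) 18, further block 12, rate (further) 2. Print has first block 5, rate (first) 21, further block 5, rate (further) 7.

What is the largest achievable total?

423

Treat each block as its own option and order by rate: Podcast/tier1 25 > Print/tier1 21 > Native/tier1 18 > Podcast/tier2 16 > Print/tier2 7 > Radio/tier1 6 > Radio/tier2 4 > Native/tier2 2.
Fill Podcast tier1 block (8 at 25) — 13 left.
Fill Print tier1 block (5 at 21) — 8 left.
Fill Native tier1 block (4 at 18) — 4 left.
Podcast/tier2 (16): +2 — 2 left.
Print tier2 at 7: only 2 left, fill 2.
Total = 25×8 + 21×5 + 18×4 + 16×2 + 7×2 = 423.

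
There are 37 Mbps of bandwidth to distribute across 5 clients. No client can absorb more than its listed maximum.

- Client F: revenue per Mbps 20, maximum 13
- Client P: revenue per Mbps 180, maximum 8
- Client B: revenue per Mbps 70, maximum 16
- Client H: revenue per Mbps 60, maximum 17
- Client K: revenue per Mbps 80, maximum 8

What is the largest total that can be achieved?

Highest revenue per Mbps first: Client P 180 > Client K 80 > Client B 70 > Client H 60 > Client F 20.
Give Client P 8 to hit its cap of 8 — 29 left.
Give Client K 8 to hit its cap of 8 — 21 left.
Client B takes 16 to reach its cap of 16 — 5 left.
Only 5 left; Client H takes them to reach 5.
Total = 180×8 + 70×16 + 60×5 + 80×8 = 3500.

3500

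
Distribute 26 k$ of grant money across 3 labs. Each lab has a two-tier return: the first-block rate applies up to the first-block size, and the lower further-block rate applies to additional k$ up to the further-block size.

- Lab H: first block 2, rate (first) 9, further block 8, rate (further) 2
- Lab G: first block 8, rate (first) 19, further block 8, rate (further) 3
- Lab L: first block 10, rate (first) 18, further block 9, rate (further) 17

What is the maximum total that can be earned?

468

Rank every tier by rate: Lab G/T1 19 > Lab L/T1 18 > Lab L/T2 17 > Lab H/T1 9 > Lab G/T2 3 > Lab H/T2 2.
Lab G T1 at 19: fill all 8 → 18 left.
Fill Lab L T1 block (10 at 18) → 8 left.
Lab L T2 at 17: only 8 left, fill 8.
Total = 19×8 + 18×10 + 17×8 = 468.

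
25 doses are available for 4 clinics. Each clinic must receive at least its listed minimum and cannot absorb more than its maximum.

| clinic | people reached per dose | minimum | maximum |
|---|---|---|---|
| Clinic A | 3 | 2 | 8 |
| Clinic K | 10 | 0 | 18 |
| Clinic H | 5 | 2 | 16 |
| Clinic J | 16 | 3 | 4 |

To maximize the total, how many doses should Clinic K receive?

17

Meeting every minimum uses 2+0+2+3 = 7 doses, leaving 18.
Order the clinics by people reached per dose: Clinic J 16 > Clinic K 10 > Clinic H 5 > Clinic A 3.
Clinic J takes 1 more to reach its cap of 4 → 17 left.
Clinic K: +17 (room for 18) → 17. Pool exhausted.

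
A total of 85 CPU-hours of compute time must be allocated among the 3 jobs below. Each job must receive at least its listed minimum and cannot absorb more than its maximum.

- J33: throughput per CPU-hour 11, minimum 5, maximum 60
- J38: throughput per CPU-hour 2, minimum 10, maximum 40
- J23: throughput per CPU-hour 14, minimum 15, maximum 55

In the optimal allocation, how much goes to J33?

20

Meeting every minimum uses 5+10+15 = 30 CPU-hours, leaving 55.
Rank by throughput per CPU-hour: J23 14 > J33 11 > J38 2.
Give J23 40 more to hit its cap of 55 — 15 left.
J33: +15 (room for 55) → 20. Pool exhausted.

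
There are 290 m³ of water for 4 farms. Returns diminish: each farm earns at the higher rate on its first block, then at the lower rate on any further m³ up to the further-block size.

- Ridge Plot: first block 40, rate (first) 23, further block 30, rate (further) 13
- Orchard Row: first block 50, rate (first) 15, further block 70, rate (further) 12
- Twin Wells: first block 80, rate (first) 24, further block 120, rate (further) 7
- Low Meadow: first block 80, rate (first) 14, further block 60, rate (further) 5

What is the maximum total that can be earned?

5220

Order all 8 blocks by rate: Twin Wells/tier1 24 > Ridge Plot/tier1 23 > Orchard Row/tier1 15 > Low Meadow/tier1 14 > Ridge Plot/tier2 13 > Orchard Row/tier2 12 > Twin Wells/tier2 7 > Low Meadow/tier2 5.
Twin Wells/tier1 (24): +80 ; 210 left.
Ridge Plot tier1 at 23: fill all 40 ; 170 left.
Orchard Row/tier1 (15): +50 ; 120 left.
Fill Low Meadow tier1 block (80 at 14) ; 40 left.
Fill Ridge Plot tier2 block (30 at 13) ; 10 left.
Orchard Row/tier2: +10 of 70 at 12; pool empty.
Total = 24×80 + 23×40 + 15×50 + 14×80 + 13×30 + 12×10 = 5220.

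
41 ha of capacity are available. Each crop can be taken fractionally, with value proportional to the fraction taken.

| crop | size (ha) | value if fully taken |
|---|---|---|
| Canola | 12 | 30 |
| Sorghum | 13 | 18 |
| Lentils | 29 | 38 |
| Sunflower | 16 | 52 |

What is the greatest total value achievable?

100

Rank by value-to-size ratio: Sunflower 52/16≈3.25, Canola 30/12≈2.5, Sorghum 18/13≈1.38, Lentils 38/29≈1.31.
All 16 ha of Sunflower fit (value 52) ; 25 remain.
All 12 ha of Canola fit (value 30) ; 13 remain.
Sorghum: take in full, 13 ha for value 18 ; 0 left.
Total value = 100.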